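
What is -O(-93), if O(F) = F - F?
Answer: 0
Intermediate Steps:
O(F) = 0
-O(-93) = -1*0 = 0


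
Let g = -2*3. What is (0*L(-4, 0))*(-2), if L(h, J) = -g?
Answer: 0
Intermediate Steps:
g = -6
L(h, J) = 6 (L(h, J) = -1*(-6) = 6)
(0*L(-4, 0))*(-2) = (0*6)*(-2) = 0*(-2) = 0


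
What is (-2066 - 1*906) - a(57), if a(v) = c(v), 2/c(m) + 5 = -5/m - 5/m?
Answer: -876626/295 ≈ -2971.6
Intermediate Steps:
c(m) = 2/(-5 - 10/m) (c(m) = 2/(-5 + (-5/m - 5/m)) = 2/(-5 - 10/m))
a(v) = -2*v/(10 + 5*v)
(-2066 - 1*906) - a(57) = (-2066 - 1*906) - (-2)*57/(10 + 5*57) = (-2066 - 906) - (-2)*57/(10 + 285) = -2972 - (-2)*57/295 = -2972 - 1*(-114/295) = -2972 + 114/295 = -876626/295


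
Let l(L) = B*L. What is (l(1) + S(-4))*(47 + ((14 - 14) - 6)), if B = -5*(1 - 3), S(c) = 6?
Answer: 656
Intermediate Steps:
B = 10 (B = -5*(-2) = 10)
l(L) = 10*L
(l(1) + S(-4))*(47 + ((14 - 14) - 6)) = (10*1 + 6)*(47 + ((14 - 14) - 6)) = (10 + 6)*(47 + (0 - 6)) = 16*(47 - 6) = 16*41 = 656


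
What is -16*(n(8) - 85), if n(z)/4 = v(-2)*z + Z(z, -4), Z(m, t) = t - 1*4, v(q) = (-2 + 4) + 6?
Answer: -2224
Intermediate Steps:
v(q) = 8 (v(q) = 2 + 6 = 8)
Z(m, t) = -4 + t (Z(m, t) = t - 4 = -4 + t)
n(z) = -32 + 32*z (n(z) = 4*(8*z + (-4 - 4)) = 4*(8*z - 8) = 4*(-8 + 8*z) = -32 + 32*z)
-16*(n(8) - 85) = -16*((-32 + 32*8) - 85) = -16*((-32 + 256) - 85) = -16*(224 - 85) = -16*139 = -2224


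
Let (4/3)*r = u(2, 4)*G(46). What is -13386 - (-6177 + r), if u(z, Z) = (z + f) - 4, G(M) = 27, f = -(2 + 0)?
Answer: -7128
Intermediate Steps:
f = -2 (f = -1*2 = -2)
u(z, Z) = -6 + z (u(z, Z) = (z - 2) - 4 = (-2 + z) - 4 = -6 + z)
r = -81 (r = 3*((-6 + 2)*27)/4 = 3*(-4*27)/4 = (¾)*(-108) = -81)
-13386 - (-6177 + r) = -13386 - (-6177 - 81) = -13386 - 1*(-6258) = -13386 + 6258 = -7128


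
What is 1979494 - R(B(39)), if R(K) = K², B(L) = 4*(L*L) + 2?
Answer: -35059902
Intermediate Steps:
B(L) = 2 + 4*L² (B(L) = 4*L² + 2 = 2 + 4*L²)
1979494 - R(B(39)) = 1979494 - (2 + 4*39²)² = 1979494 - (2 + 4*1521)² = 1979494 - (2 + 6084)² = 1979494 - 1*6086² = 1979494 - 1*37039396 = 1979494 - 37039396 = -35059902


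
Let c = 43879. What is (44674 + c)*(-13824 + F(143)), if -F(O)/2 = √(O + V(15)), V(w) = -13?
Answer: -1224156672 - 177106*√130 ≈ -1.2262e+9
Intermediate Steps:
F(O) = -2*√(-13 + O) (F(O) = -2*√(O - 13) = -2*√(-13 + O))
(44674 + c)*(-13824 + F(143)) = (44674 + 43879)*(-13824 - 2*√(-13 + 143)) = 88553*(-13824 - 2*√130) = -1224156672 - 177106*√130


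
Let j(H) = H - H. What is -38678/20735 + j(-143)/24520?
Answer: -38678/20735 ≈ -1.8653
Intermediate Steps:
j(H) = 0
-38678/20735 + j(-143)/24520 = -38678/20735 + 0/24520 = -38678*1/20735 + 0*(1/24520) = -38678/20735 + 0 = -38678/20735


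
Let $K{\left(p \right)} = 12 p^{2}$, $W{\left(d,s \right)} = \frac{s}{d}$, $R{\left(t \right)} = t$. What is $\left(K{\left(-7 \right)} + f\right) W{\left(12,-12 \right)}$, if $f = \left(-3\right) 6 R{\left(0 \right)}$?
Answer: $-588$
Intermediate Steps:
$f = 0$ ($f = \left(-3\right) 6 \cdot 0 = \left(-18\right) 0 = 0$)
$\left(K{\left(-7 \right)} + f\right) W{\left(12,-12 \right)} = \left(12 \left(-7\right)^{2} + 0\right) \left(- \frac{12}{12}\right) = \left(12 \cdot 49 + 0\right) \left(\left(-12\right) \frac{1}{12}\right) = \left(588 + 0\right) \left(-1\right) = 588 \left(-1\right) = -588$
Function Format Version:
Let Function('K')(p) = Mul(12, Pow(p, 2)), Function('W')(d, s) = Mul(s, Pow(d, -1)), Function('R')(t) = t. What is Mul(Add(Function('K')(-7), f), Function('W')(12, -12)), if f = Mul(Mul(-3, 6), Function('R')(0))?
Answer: -588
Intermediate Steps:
f = 0 (f = Mul(Mul(-3, 6), 0) = Mul(-18, 0) = 0)
Mul(Add(Function('K')(-7), f), Function('W')(12, -12)) = Mul(Add(Mul(12, Pow(-7, 2)), 0), Mul(-12, Pow(12, -1))) = Mul(Add(Mul(12, 49), 0), Mul(-12, Rational(1, 12))) = Mul(Add(588, 0), -1) = Mul(588, -1) = -588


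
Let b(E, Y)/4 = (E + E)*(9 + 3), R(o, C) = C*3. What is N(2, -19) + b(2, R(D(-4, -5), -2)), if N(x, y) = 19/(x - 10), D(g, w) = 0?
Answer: 1517/8 ≈ 189.63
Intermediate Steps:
N(x, y) = 19/(-10 + x)
R(o, C) = 3*C
b(E, Y) = 96*E (b(E, Y) = 4*((E + E)*(9 + 3)) = 4*((2*E)*12) = 4*(24*E) = 96*E)
N(2, -19) + b(2, R(D(-4, -5), -2)) = 19/(-10 + 2) + 96*2 = 19/(-8) + 192 = 19*(-⅛) + 192 = -19/8 + 192 = 1517/8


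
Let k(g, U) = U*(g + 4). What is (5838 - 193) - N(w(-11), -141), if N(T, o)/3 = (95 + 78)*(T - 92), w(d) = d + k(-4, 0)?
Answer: 59102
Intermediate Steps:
k(g, U) = U*(4 + g)
w(d) = d (w(d) = d + 0*(4 - 4) = d + 0*0 = d + 0 = d)
N(T, o) = -47748 + 519*T (N(T, o) = 3*((95 + 78)*(T - 92)) = 3*(173*(-92 + T)) = 3*(-15916 + 173*T) = -47748 + 519*T)
(5838 - 193) - N(w(-11), -141) = (5838 - 193) - (-47748 + 519*(-11)) = 5645 - (-47748 - 5709) = 5645 - 1*(-53457) = 5645 + 53457 = 59102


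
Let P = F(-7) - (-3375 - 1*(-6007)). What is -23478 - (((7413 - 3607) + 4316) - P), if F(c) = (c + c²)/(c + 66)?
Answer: -2019646/59 ≈ -34231.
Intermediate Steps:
F(c) = (c + c²)/(66 + c)
P = -155246/59 (P = -7*(1 - 7)/(66 - 7) - (-3375 - 1*(-6007)) = -7*(-6)/59 - (-3375 + 6007) = -7*1/59*(-6) - 1*2632 = 42/59 - 2632 = -155246/59 ≈ -2631.3)
-23478 - (((7413 - 3607) + 4316) - P) = -23478 - (((7413 - 3607) + 4316) - 1*(-155246/59)) = -23478 - ((3806 + 4316) + 155246/59) = -23478 - (8122 + 155246/59) = -23478 - 1*634444/59 = -23478 - 634444/59 = -2019646/59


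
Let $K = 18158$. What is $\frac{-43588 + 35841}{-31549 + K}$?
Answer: $\frac{7747}{13391} \approx 0.57852$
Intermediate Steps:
$\frac{-43588 + 35841}{-31549 + K} = \frac{-43588 + 35841}{-31549 + 18158} = - \frac{7747}{-13391} = \left(-7747\right) \left(- \frac{1}{13391}\right) = \frac{7747}{13391}$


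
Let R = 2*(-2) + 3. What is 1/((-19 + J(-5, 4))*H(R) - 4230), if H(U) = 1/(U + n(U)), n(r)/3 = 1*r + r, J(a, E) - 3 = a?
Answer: -1/4227 ≈ -0.00023657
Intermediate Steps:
J(a, E) = 3 + a
R = -1 (R = -4 + 3 = -1)
n(r) = 6*r (n(r) = 3*(1*r + r) = 3*(r + r) = 3*(2*r) = 6*r)
H(U) = 1/(7*U) (H(U) = 1/(U + 6*U) = 1/(7*U))
1/((-19 + J(-5, 4))*H(R) - 4230) = 1/((-19 + (3 - 5))*((⅐)/(-1)) - 4230) = 1/((-19 - 2)*((⅐)*(-1)) - 4230) = 1/(-21*(-⅐) - 4230) = 1/(3 - 4230) = 1/(-4227) = -1/4227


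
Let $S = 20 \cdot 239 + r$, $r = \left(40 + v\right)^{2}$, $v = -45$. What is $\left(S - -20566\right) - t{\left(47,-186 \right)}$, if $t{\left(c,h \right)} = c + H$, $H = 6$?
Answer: $25318$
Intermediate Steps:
$r = 25$ ($r = \left(40 - 45\right)^{2} = \left(-5\right)^{2} = 25$)
$t{\left(c,h \right)} = 6 + c$ ($t{\left(c,h \right)} = c + 6 = 6 + c$)
$S = 4805$ ($S = 20 \cdot 239 + 25 = 4780 + 25 = 4805$)
$\left(S - -20566\right) - t{\left(47,-186 \right)} = \left(4805 - -20566\right) - \left(6 + 47\right) = \left(4805 + 20566\right) - 53 = 25371 - 53 = 25318$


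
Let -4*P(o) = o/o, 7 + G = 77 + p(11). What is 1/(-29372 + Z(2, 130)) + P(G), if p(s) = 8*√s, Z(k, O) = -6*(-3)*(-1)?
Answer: -14697/58780 ≈ -0.25003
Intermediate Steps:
Z(k, O) = -18 (Z(k, O) = 18*(-1) = -18)
G = 70 + 8*√11 (G = -7 + (77 + 8*√11) = 70 + 8*√11 ≈ 96.533)
P(o) = -¼ (P(o) = -o/(4*o) = -¼*1 = -¼)
1/(-29372 + Z(2, 130)) + P(G) = 1/(-29372 - 18) - ¼ = 1/(-29390) - ¼ = -1/29390 - ¼ = -14697/58780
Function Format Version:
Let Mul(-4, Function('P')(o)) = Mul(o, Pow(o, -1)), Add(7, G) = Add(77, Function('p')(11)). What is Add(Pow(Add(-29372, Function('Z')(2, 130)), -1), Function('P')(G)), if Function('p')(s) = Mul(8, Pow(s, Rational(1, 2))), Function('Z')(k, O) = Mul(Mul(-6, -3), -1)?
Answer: Rational(-14697, 58780) ≈ -0.25003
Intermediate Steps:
Function('Z')(k, O) = -18 (Function('Z')(k, O) = Mul(18, -1) = -18)
G = Add(70, Mul(8, Pow(11, Rational(1, 2)))) (G = Add(-7, Add(77, Mul(8, Pow(11, Rational(1, 2))))) = Add(70, Mul(8, Pow(11, Rational(1, 2)))) ≈ 96.533)
Function('P')(o) = Rational(-1, 4) (Function('P')(o) = Mul(Rational(-1, 4), Mul(o, Pow(o, -1))) = Mul(Rational(-1, 4), 1) = Rational(-1, 4))
Add(Pow(Add(-29372, Function('Z')(2, 130)), -1), Function('P')(G)) = Add(Pow(Add(-29372, -18), -1), Rational(-1, 4)) = Add(Pow(-29390, -1), Rational(-1, 4)) = Add(Rational(-1, 29390), Rational(-1, 4)) = Rational(-14697, 58780)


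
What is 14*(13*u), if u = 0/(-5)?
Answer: 0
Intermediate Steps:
u = 0 (u = 0*(-⅕) = 0)
14*(13*u) = 14*(13*0) = 14*0 = 0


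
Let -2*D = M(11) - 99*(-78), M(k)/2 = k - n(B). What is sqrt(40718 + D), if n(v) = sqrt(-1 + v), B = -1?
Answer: sqrt(36846 + I*sqrt(2)) ≈ 191.95 + 0.004*I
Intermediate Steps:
M(k) = 2*k - 2*I*sqrt(2) (M(k) = 2*(k - sqrt(-1 - 1)) = 2*(k - sqrt(-2)) = 2*(k - I*sqrt(2)) = 2*k - 2*I*sqrt(2))
D = -3872 + I*sqrt(2) (D = -((2*11 - 2*I*sqrt(2)) - 99*(-78))/2 = -((22 - 2*I*sqrt(2)) + 7722)/2 = -(7744 - 2*I*sqrt(2))/2 = -3872 + I*sqrt(2) ≈ -3872.0 + 1.4142*I)
sqrt(40718 + D) = sqrt(40718 + (-3872 + I*sqrt(2))) = sqrt(36846 + I*sqrt(2))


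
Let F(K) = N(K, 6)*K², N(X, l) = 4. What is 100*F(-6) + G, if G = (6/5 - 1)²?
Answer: 360001/25 ≈ 14400.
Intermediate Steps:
G = 1/25 (G = (6*(⅕) - 1)² = (6/5 - 1)² = (⅕)² = 1/25 ≈ 0.040000)
F(K) = 4*K²
100*F(-6) + G = 100*(4*(-6)²) + 1/25 = 100*(4*36) + 1/25 = 100*144 + 1/25 = 14400 + 1/25 = 360001/25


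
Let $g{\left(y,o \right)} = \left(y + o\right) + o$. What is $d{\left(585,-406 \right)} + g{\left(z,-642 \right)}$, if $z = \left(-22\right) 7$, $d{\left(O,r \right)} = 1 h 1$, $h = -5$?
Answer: $-1443$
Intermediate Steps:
$d{\left(O,r \right)} = -5$ ($d{\left(O,r \right)} = 1 \left(-5\right) 1 = \left(-5\right) 1 = -5$)
$z = -154$
$g{\left(y,o \right)} = y + 2 o$ ($g{\left(y,o \right)} = \left(o + y\right) + o = y + 2 o$)
$d{\left(585,-406 \right)} + g{\left(z,-642 \right)} = -5 + \left(-154 + 2 \left(-642\right)\right) = -5 - 1438 = -1443$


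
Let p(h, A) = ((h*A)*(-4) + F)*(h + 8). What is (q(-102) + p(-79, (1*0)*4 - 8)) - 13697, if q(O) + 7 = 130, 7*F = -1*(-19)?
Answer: 1160049/7 ≈ 1.6572e+5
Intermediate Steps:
F = 19/7 (F = (-1*(-19))/7 = (⅐)*19 = 19/7 ≈ 2.7143)
q(O) = 123 (q(O) = -7 + 130 = 123)
p(h, A) = (8 + h)*(19/7 - 4*A*h) (p(h, A) = ((h*A)*(-4) + 19/7)*(h + 8) = ((A*h)*(-4) + 19/7)*(8 + h) = (-4*A*h + 19/7)*(8 + h) = (19/7 - 4*A*h)*(8 + h) = (8 + h)*(19/7 - 4*A*h))
(q(-102) + p(-79, (1*0)*4 - 8)) - 13697 = (123 + (152/7 + (19/7)*(-79) - 32*((1*0)*4 - 8)*(-79) - 4*((1*0)*4 - 8)*(-79)²)) - 13697 = (123 + (152/7 - 1501/7 - 32*(0*4 - 8)*(-79) - 4*(0*4 - 8)*6241)) - 13697 = (123 + (152/7 - 1501/7 - 32*(0 - 8)*(-79) - 4*(0 - 8)*6241)) - 13697 = (123 + (152/7 - 1501/7 - 32*(-8)*(-79) - 4*(-8)*6241)) - 13697 = (123 + (152/7 - 1501/7 - 20224 + 199712)) - 13697 = (123 + 1255067/7) - 13697 = 1255928/7 - 13697 = 1160049/7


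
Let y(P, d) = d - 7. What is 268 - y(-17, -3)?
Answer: 278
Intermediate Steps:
y(P, d) = -7 + d
268 - y(-17, -3) = 268 - (-7 - 3) = 268 - 1*(-10) = 268 + 10 = 278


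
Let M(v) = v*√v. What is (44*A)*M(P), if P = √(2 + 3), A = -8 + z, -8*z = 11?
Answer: -825*5^(¾)/2 ≈ -1379.3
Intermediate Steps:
z = -11/8 (z = -⅛*11 = -11/8 ≈ -1.3750)
A = -75/8 (A = -8 - 11/8 = -75/8 ≈ -9.3750)
P = √5 ≈ 2.2361
M(v) = v^(3/2)
(44*A)*M(P) = (44*(-75/8))*(√5)^(3/2) = -825*5^(¾)/2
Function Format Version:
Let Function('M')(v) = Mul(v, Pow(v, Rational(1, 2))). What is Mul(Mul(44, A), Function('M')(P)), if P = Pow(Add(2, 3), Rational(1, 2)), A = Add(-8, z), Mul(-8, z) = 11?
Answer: Mul(Rational(-825, 2), Pow(5, Rational(3, 4))) ≈ -1379.3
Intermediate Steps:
z = Rational(-11, 8) (z = Mul(Rational(-1, 8), 11) = Rational(-11, 8) ≈ -1.3750)
A = Rational(-75, 8) (A = Add(-8, Rational(-11, 8)) = Rational(-75, 8) ≈ -9.3750)
P = Pow(5, Rational(1, 2)) ≈ 2.2361
Function('M')(v) = Pow(v, Rational(3, 2))
Mul(Mul(44, A), Function('M')(P)) = Mul(Mul(44, Rational(-75, 8)), Pow(Pow(5, Rational(1, 2)), Rational(3, 2))) = Mul(Rational(-825, 2), Pow(5, Rational(3, 4)))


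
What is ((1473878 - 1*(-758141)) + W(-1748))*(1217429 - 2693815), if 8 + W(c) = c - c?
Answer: -3295309792246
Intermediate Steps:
W(c) = -8 (W(c) = -8 + (c - c) = -8 + 0 = -8)
((1473878 - 1*(-758141)) + W(-1748))*(1217429 - 2693815) = ((1473878 - 1*(-758141)) - 8)*(1217429 - 2693815) = ((1473878 + 758141) - 8)*(-1476386) = (2232019 - 8)*(-1476386) = 2232011*(-1476386) = -3295309792246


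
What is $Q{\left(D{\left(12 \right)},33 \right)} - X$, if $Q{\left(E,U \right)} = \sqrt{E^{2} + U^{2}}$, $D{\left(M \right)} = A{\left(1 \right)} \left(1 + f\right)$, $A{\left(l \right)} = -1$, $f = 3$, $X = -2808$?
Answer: $2808 + \sqrt{1105} \approx 2841.2$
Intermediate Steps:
$D{\left(M \right)} = -4$ ($D{\left(M \right)} = - (1 + 3) = \left(-1\right) 4 = -4$)
$Q{\left(D{\left(12 \right)},33 \right)} - X = \sqrt{\left(-4\right)^{2} + 33^{2}} - -2808 = \sqrt{16 + 1089} + 2808 = \sqrt{1105} + 2808 = 2808 + \sqrt{1105}$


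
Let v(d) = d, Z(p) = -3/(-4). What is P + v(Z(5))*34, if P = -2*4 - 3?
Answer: 29/2 ≈ 14.500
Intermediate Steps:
Z(p) = ¾ (Z(p) = -3*(-¼) = ¾)
P = -11 (P = -8 - 3 = -11)
P + v(Z(5))*34 = -11 + (¾)*34 = -11 + 51/2 = 29/2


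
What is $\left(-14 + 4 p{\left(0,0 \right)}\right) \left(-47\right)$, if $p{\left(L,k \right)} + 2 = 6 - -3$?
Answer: $-658$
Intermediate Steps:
$p{\left(L,k \right)} = 7$ ($p{\left(L,k \right)} = -2 + \left(6 - -3\right) = -2 + \left(6 + 3\right) = -2 + 9 = 7$)
$\left(-14 + 4 p{\left(0,0 \right)}\right) \left(-47\right) = \left(-14 + 4 \cdot 7\right) \left(-47\right) = \left(-14 + 28\right) \left(-47\right) = 14 \left(-47\right) = -658$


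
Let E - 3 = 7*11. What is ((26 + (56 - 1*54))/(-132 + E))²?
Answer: 49/169 ≈ 0.28994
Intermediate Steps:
E = 80 (E = 3 + 7*11 = 3 + 77 = 80)
((26 + (56 - 1*54))/(-132 + E))² = ((26 + (56 - 1*54))/(-132 + 80))² = ((26 + (56 - 54))/(-52))² = ((26 + 2)*(-1/52))² = (28*(-1/52))² = (-7/13)² = 49/169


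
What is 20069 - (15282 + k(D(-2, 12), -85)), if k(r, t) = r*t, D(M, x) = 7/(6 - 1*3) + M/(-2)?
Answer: 15211/3 ≈ 5070.3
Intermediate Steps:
D(M, x) = 7/3 - M/2 (D(M, x) = 7/(6 - 3) + M*(-1/2) = 7/3 - M/2)
20069 - (15282 + k(D(-2, 12), -85)) = 20069 - (15282 + (7/3 - 1/2*(-2))*(-85)) = 20069 - (15282 + (7/3 + 1)*(-85)) = 20069 - (15282 + (10/3)*(-85)) = 20069 - (15282 - 850/3) = 20069 - 1*44996/3 = 20069 - 44996/3 = 15211/3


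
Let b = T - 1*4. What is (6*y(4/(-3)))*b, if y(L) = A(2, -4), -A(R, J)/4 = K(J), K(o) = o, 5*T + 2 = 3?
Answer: -1824/5 ≈ -364.80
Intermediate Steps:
T = 1/5 (T = -2/5 + (1/5)*3 = -2/5 + 3/5 = 1/5 ≈ 0.20000)
b = -19/5 (b = 1/5 - 1*4 = 1/5 - 4 = -19/5 ≈ -3.8000)
A(R, J) = -4*J
y(L) = 16 (y(L) = -4*(-4) = 16)
(6*y(4/(-3)))*b = (6*16)*(-19/5) = 96*(-19/5) = -1824/5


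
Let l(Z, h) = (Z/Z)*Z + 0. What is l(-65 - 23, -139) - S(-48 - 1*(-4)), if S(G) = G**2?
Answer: -2024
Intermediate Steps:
l(Z, h) = Z (l(Z, h) = 1*Z + 0 = Z + 0 = Z)
l(-65 - 23, -139) - S(-48 - 1*(-4)) = (-65 - 23) - (-48 - 1*(-4))**2 = -88 - (-48 + 4)**2 = -88 - 1*(-44)**2 = -88 - 1*1936 = -88 - 1936 = -2024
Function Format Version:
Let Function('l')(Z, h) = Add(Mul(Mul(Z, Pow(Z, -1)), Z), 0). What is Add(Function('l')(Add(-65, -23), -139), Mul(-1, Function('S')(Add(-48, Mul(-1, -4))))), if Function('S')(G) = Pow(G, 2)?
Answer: -2024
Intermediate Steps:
Function('l')(Z, h) = Z (Function('l')(Z, h) = Add(Mul(1, Z), 0) = Add(Z, 0) = Z)
Add(Function('l')(Add(-65, -23), -139), Mul(-1, Function('S')(Add(-48, Mul(-1, -4))))) = Add(Add(-65, -23), Mul(-1, Pow(Add(-48, Mul(-1, -4)), 2))) = Add(-88, Mul(-1, Pow(Add(-48, 4), 2))) = Add(-88, Mul(-1, Pow(-44, 2))) = Add(-88, Mul(-1, 1936)) = Add(-88, -1936) = -2024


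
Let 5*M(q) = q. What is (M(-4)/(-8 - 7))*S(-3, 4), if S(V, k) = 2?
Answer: 8/75 ≈ 0.10667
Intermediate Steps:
M(q) = q/5
(M(-4)/(-8 - 7))*S(-3, 4) = (((⅕)*(-4))/(-8 - 7))*2 = (-⅘/(-15))*2 = -1/15*(-⅘)*2 = (4/75)*2 = 8/75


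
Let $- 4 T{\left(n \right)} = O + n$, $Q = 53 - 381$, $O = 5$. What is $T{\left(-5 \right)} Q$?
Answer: $0$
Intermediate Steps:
$Q = -328$
$T{\left(n \right)} = - \frac{5}{4} - \frac{n}{4}$ ($T{\left(n \right)} = - \frac{5 + n}{4} = - \frac{5}{4} - \frac{n}{4}$)
$T{\left(-5 \right)} Q = \left(- \frac{5}{4} - - \frac{5}{4}\right) \left(-328\right) = \left(- \frac{5}{4} + \frac{5}{4}\right) \left(-328\right) = 0 \left(-328\right) = 0$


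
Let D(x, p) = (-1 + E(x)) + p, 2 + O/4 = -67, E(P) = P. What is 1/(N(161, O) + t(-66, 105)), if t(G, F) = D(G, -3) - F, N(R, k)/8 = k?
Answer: -1/2383 ≈ -0.00041964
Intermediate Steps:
O = -276 (O = -8 + 4*(-67) = -8 - 268 = -276)
D(x, p) = -1 + p + x (D(x, p) = (-1 + x) + p = -1 + p + x)
N(R, k) = 8*k
t(G, F) = -4 + G - F (t(G, F) = (-1 - 3 + G) - F = (-4 + G) - F = -4 + G - F)
1/(N(161, O) + t(-66, 105)) = 1/(8*(-276) + (-4 - 66 - 1*105)) = 1/(-2208 + (-4 - 66 - 105)) = 1/(-2208 - 175) = 1/(-2383) = -1/2383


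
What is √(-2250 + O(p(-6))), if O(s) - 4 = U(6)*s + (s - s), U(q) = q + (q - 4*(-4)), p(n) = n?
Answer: I*√2414 ≈ 49.132*I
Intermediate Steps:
U(q) = 16 + 2*q (U(q) = q + (q + 16) = q + (16 + q) = 16 + 2*q)
O(s) = 4 + 28*s (O(s) = 4 + ((16 + 2*6)*s + (s - s)) = 4 + ((16 + 12)*s + 0) = 4 + (28*s + 0) = 4 + 28*s)
√(-2250 + O(p(-6))) = √(-2250 + (4 + 28*(-6))) = √(-2250 + (4 - 168)) = √(-2250 - 164) = √(-2414) = I*√2414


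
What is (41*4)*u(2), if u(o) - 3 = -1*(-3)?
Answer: 984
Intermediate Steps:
u(o) = 6 (u(o) = 3 - 1*(-3) = 3 + 3 = 6)
(41*4)*u(2) = (41*4)*6 = 164*6 = 984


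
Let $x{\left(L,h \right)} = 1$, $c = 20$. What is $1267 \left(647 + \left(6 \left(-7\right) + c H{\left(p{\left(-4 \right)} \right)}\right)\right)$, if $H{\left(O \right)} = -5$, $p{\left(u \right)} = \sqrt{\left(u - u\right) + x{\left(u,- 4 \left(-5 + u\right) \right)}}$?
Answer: $639835$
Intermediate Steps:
$p{\left(u \right)} = 1$ ($p{\left(u \right)} = \sqrt{\left(u - u\right) + 1} = \sqrt{0 + 1} = \sqrt{1} = 1$)
$1267 \left(647 + \left(6 \left(-7\right) + c H{\left(p{\left(-4 \right)} \right)}\right)\right) = 1267 \left(647 + \left(6 \left(-7\right) + 20 \left(-5\right)\right)\right) = 1267 \left(647 - 142\right) = 1267 \cdot 505 = 639835$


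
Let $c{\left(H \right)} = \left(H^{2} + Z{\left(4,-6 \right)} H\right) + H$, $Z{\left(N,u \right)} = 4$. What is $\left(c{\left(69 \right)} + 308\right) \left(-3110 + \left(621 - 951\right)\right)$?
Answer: $-18624160$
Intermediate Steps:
$c{\left(H \right)} = H^{2} + 5 H$ ($c{\left(H \right)} = \left(H^{2} + 4 H\right) + H = H^{2} + 5 H$)
$\left(c{\left(69 \right)} + 308\right) \left(-3110 + \left(621 - 951\right)\right) = \left(69 \left(5 + 69\right) + 308\right) \left(-3110 + \left(621 - 951\right)\right) = \left(69 \cdot 74 + 308\right) \left(-3110 - 330\right) = \left(5106 + 308\right) \left(-3440\right) = 5414 \left(-3440\right) = -18624160$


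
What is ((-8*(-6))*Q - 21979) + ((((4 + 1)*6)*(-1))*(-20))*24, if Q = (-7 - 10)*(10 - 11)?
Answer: -6763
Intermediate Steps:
Q = 17 (Q = -17*(-1) = 17)
((-8*(-6))*Q - 21979) + ((((4 + 1)*6)*(-1))*(-20))*24 = (-8*(-6)*17 - 21979) + ((((4 + 1)*6)*(-1))*(-20))*24 = (48*17 - 21979) + (((5*6)*(-1))*(-20))*24 = (816 - 21979) + ((30*(-1))*(-20))*24 = -21163 - 30*(-20)*24 = -21163 + 600*24 = -21163 + 14400 = -6763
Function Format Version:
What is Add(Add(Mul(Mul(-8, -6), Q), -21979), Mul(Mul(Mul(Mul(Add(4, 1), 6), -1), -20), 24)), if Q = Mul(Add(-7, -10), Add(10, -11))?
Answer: -6763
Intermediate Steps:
Q = 17 (Q = Mul(-17, -1) = 17)
Add(Add(Mul(Mul(-8, -6), Q), -21979), Mul(Mul(Mul(Mul(Add(4, 1), 6), -1), -20), 24)) = Add(Add(Mul(Mul(-8, -6), 17), -21979), Mul(Mul(Mul(Mul(Add(4, 1), 6), -1), -20), 24)) = Add(Add(Mul(48, 17), -21979), Mul(Mul(Mul(Mul(5, 6), -1), -20), 24)) = Add(Add(816, -21979), Mul(Mul(Mul(30, -1), -20), 24)) = Add(-21163, Mul(Mul(-30, -20), 24)) = Add(-21163, Mul(600, 24)) = Add(-21163, 14400) = -6763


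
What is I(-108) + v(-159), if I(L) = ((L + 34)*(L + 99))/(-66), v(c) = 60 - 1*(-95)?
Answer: 1594/11 ≈ 144.91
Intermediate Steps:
v(c) = 155 (v(c) = 60 + 95 = 155)
I(L) = -(34 + L)*(99 + L)/66 (I(L) = ((34 + L)*(99 + L))*(-1/66) = -(34 + L)*(99 + L)/66)
I(-108) + v(-159) = (-51 - 133/66*(-108) - 1/66*(-108)²) + 155 = (-51 + 2394/11 - 1/66*11664) + 155 = (-51 + 2394/11 - 1944/11) + 155 = -111/11 + 155 = 1594/11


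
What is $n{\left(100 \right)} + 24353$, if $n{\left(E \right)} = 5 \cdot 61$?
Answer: $24658$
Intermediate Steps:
$n{\left(E \right)} = 305$
$n{\left(100 \right)} + 24353 = 305 + 24353 = 24658$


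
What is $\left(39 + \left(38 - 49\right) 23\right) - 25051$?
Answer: $-25265$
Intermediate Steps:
$\left(39 + \left(38 - 49\right) 23\right) - 25051 = \left(39 - 253\right) - 25051 = -214 - 25051 = -25265$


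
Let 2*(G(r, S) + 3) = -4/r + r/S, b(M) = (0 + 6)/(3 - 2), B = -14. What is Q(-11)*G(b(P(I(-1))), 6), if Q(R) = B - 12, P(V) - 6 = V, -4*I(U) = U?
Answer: 221/3 ≈ 73.667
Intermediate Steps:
I(U) = -U/4
P(V) = 6 + V
Q(R) = -26 (Q(R) = -14 - 12 = -26)
b(M) = 6 (b(M) = 6/1 = 6*1 = 6)
G(r, S) = -3 - 2/r + r/(2*S) (G(r, S) = -3 + (-4/r + r/S)/2 = -3 + (-2/r + r/(2*S)) = -3 - 2/r + r/(2*S))
Q(-11)*G(b(P(I(-1))), 6) = -26*(-3 - 2/6 + (½)*6/6) = -26*(-3 - 2*⅙ + (½)*6*(⅙)) = -26*(-3 - ⅓ + ½) = -26*(-17/6) = 221/3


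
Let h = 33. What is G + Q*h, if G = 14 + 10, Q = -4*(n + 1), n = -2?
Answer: 156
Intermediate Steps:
Q = 4 (Q = -4*(-2 + 1) = -4*(-1) = 4)
G = 24
G + Q*h = 24 + 4*33 = 24 + 132 = 156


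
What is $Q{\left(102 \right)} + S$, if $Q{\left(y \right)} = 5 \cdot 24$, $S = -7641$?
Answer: $-7521$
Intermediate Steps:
$Q{\left(y \right)} = 120$
$Q{\left(102 \right)} + S = 120 - 7641 = -7521$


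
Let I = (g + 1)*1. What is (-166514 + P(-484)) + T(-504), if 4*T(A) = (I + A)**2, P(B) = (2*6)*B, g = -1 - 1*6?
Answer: -107297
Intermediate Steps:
g = -7 (g = -1 - 6 = -7)
P(B) = 12*B
I = -6 (I = (-7 + 1)*1 = -6*1 = -6)
T(A) = (-6 + A)**2/4
(-166514 + P(-484)) + T(-504) = (-166514 + 12*(-484)) + (-6 - 504)**2/4 = (-166514 - 5808) + (1/4)*(-510)**2 = -172322 + (1/4)*260100 = -172322 + 65025 = -107297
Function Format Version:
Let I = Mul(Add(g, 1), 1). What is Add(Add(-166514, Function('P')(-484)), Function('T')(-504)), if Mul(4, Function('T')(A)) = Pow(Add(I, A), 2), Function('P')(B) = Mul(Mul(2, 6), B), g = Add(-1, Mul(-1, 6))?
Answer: -107297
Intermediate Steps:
g = -7 (g = Add(-1, -6) = -7)
Function('P')(B) = Mul(12, B)
I = -6 (I = Mul(Add(-7, 1), 1) = Mul(-6, 1) = -6)
Function('T')(A) = Mul(Rational(1, 4), Pow(Add(-6, A), 2))
Add(Add(-166514, Function('P')(-484)), Function('T')(-504)) = Add(Add(-166514, Mul(12, -484)), Mul(Rational(1, 4), Pow(Add(-6, -504), 2))) = Add(Add(-166514, -5808), Mul(Rational(1, 4), Pow(-510, 2))) = Add(-172322, Mul(Rational(1, 4), 260100)) = Add(-172322, 65025) = -107297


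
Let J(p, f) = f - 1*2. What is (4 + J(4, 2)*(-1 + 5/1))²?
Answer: 16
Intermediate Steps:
J(p, f) = -2 + f (J(p, f) = f - 2 = -2 + f)
(4 + J(4, 2)*(-1 + 5/1))² = (4 + (-2 + 2)*(-1 + 5/1))² = (4 + 0*(-1 + 5*1))² = (4 + 0*(-1 + 5))² = (4 + 0*4)² = (4 + 0)² = 4² = 16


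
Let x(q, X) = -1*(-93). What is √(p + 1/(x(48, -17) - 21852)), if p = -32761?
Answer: 10*I*√155108291694/21759 ≈ 181.0*I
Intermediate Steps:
x(q, X) = 93
√(p + 1/(x(48, -17) - 21852)) = √(-32761 + 1/(93 - 21852)) = √(-32761 + 1/(-21759)) = √(-32761 - 1/21759) = √(-712846600/21759) = 10*I*√155108291694/21759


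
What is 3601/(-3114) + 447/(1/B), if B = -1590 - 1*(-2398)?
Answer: 1124698463/3114 ≈ 3.6118e+5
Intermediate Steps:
B = 808 (B = -1590 + 2398 = 808)
3601/(-3114) + 447/(1/B) = 3601/(-3114) + 447/(1/808) = 3601*(-1/3114) + 447/(1/808) = -3601/3114 + 447*808 = -3601/3114 + 361176 = 1124698463/3114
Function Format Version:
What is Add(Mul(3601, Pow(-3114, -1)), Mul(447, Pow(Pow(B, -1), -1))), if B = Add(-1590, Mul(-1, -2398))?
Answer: Rational(1124698463, 3114) ≈ 3.6118e+5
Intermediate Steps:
B = 808 (B = Add(-1590, 2398) = 808)
Add(Mul(3601, Pow(-3114, -1)), Mul(447, Pow(Pow(B, -1), -1))) = Add(Mul(3601, Pow(-3114, -1)), Mul(447, Pow(Pow(808, -1), -1))) = Add(Mul(3601, Rational(-1, 3114)), Mul(447, Pow(Rational(1, 808), -1))) = Add(Rational(-3601, 3114), Mul(447, 808)) = Add(Rational(-3601, 3114), 361176) = Rational(1124698463, 3114)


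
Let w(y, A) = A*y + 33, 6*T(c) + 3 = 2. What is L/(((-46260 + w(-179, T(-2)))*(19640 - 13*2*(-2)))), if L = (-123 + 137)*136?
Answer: -952/454857303 ≈ -2.0930e-6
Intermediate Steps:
T(c) = -⅙ (T(c) = -½ + (⅙)*2 = -½ + ⅓ = -⅙)
w(y, A) = 33 + A*y
L = 1904 (L = 14*136 = 1904)
L/(((-46260 + w(-179, T(-2)))*(19640 - 13*2*(-2)))) = 1904/(((-46260 + (33 - ⅙*(-179)))*(19640 - 13*2*(-2)))) = 1904/(((-46260 + (33 + 179/6))*(19640 - 26*(-2)))) = 1904/(((-46260 + 377/6)*(19640 + 52))) = 1904/((-277183/6*19692)) = 1904/(-909714606) = 1904*(-1/909714606) = -952/454857303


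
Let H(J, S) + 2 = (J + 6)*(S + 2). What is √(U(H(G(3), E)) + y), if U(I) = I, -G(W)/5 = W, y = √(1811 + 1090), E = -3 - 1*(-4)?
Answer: √(-29 + √2901) ≈ 4.9861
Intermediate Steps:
E = 1 (E = -3 + 4 = 1)
y = √2901 ≈ 53.861
G(W) = -5*W
H(J, S) = -2 + (2 + S)*(6 + J) (H(J, S) = -2 + (J + 6)*(S + 2) = -2 + (6 + J)*(2 + S) = -2 + (2 + S)*(6 + J))
√(U(H(G(3), E)) + y) = √((10 + 2*(-5*3) + 6*1 - 5*3*1) + √2901) = √((10 + 2*(-15) + 6 - 15*1) + √2901) = √((10 - 30 + 6 - 15) + √2901) = √(-29 + √2901)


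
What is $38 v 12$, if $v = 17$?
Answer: $7752$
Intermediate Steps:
$38 v 12 = 38 \cdot 17 \cdot 12 = 646 \cdot 12 = 7752$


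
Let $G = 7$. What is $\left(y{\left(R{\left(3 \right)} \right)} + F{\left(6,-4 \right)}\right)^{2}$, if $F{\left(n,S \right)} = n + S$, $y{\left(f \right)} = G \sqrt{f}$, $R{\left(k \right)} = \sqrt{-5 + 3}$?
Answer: $\left(2 + 7 \sqrt[4]{2} \sqrt{i}\right)^{2} \approx 27.545 + 92.842 i$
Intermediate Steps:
$R{\left(k \right)} = i \sqrt{2}$ ($R{\left(k \right)} = \sqrt{-2} = i \sqrt{2}$)
$y{\left(f \right)} = 7 \sqrt{f}$
$F{\left(n,S \right)} = S + n$
$\left(y{\left(R{\left(3 \right)} \right)} + F{\left(6,-4 \right)}\right)^{2} = \left(7 \sqrt{i \sqrt{2}} + \left(-4 + 6\right)\right)^{2} = \left(7 \sqrt[4]{2} \sqrt{i} + 2\right)^{2} = \left(2 + 7 \sqrt[4]{2} \sqrt{i}\right)^{2}$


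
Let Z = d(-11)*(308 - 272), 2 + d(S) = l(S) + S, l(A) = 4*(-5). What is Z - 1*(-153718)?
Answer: 152530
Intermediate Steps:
l(A) = -20
d(S) = -22 + S (d(S) = -2 + (-20 + S) = -22 + S)
Z = -1188 (Z = (-22 - 11)*(308 - 272) = -33*36 = -1188)
Z - 1*(-153718) = -1188 - 1*(-153718) = -1188 + 153718 = 152530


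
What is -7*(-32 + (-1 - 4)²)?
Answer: 49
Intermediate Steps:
-7*(-32 + (-1 - 4)²) = -7*(-32 + (-5)²) = -7*(-32 + 25) = -7*(-7) = 49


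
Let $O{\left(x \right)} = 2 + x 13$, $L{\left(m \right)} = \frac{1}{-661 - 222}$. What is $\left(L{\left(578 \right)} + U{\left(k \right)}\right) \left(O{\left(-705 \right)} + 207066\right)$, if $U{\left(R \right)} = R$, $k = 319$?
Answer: $\frac{55744525428}{883} \approx 6.3131 \cdot 10^{7}$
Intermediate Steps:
$L{\left(m \right)} = - \frac{1}{883}$ ($L{\left(m \right)} = \frac{1}{-883} = - \frac{1}{883}$)
$O{\left(x \right)} = 2 + 13 x$
$\left(L{\left(578 \right)} + U{\left(k \right)}\right) \left(O{\left(-705 \right)} + 207066\right) = \left(- \frac{1}{883} + 319\right) \left(\left(2 + 13 \left(-705\right)\right) + 207066\right) = \frac{281676 \left(\left(2 - 9165\right) + 207066\right)}{883} = \frac{281676 \left(-9163 + 207066\right)}{883} = \frac{281676}{883} \cdot 197903 = \frac{55744525428}{883}$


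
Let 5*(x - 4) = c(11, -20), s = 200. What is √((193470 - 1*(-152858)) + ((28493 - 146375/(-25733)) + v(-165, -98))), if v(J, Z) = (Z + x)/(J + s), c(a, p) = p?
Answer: √6205090359843370/128665 ≈ 612.23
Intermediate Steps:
x = 0 (x = 4 + (⅕)*(-20) = 4 - 4 = 0)
v(J, Z) = Z/(200 + J) (v(J, Z) = (Z + 0)/(J + 200) = Z/(200 + J))
√((193470 - 1*(-152858)) + ((28493 - 146375/(-25733)) + v(-165, -98))) = √((193470 - 1*(-152858)) + ((28493 - 146375/(-25733)) - 98/(200 - 165))) = √((193470 + 152858) + ((28493 - 146375*(-1/25733)) - 98/35)) = √(346328 + ((28493 + 146375/25733) - 98*1/35)) = √(346328 + (733356744/25733 - 14/5)) = √(346328 + 3666423458/128665) = √(48226715578/128665) = √6205090359843370/128665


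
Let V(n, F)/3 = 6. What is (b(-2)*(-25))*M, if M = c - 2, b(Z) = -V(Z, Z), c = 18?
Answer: 7200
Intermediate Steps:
V(n, F) = 18 (V(n, F) = 3*6 = 18)
b(Z) = -18 (b(Z) = -1*18 = -18)
M = 16 (M = 18 - 2 = 16)
(b(-2)*(-25))*M = -18*(-25)*16 = 450*16 = 7200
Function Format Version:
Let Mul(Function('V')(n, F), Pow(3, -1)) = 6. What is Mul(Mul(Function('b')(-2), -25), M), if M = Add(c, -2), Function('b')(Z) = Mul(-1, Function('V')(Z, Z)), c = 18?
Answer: 7200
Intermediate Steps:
Function('V')(n, F) = 18 (Function('V')(n, F) = Mul(3, 6) = 18)
Function('b')(Z) = -18 (Function('b')(Z) = Mul(-1, 18) = -18)
M = 16 (M = Add(18, -2) = 16)
Mul(Mul(Function('b')(-2), -25), M) = Mul(Mul(-18, -25), 16) = Mul(450, 16) = 7200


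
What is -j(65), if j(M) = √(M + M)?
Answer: -√130 ≈ -11.402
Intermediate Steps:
j(M) = √2*√M (j(M) = √(2*M) = √2*√M)
-j(65) = -√2*√65 = -√130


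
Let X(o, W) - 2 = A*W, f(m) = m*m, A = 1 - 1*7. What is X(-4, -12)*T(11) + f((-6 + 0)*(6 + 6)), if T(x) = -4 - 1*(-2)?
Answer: 5036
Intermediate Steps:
T(x) = -2 (T(x) = -4 + 2 = -2)
A = -6 (A = 1 - 7 = -6)
f(m) = m**2
X(o, W) = 2 - 6*W
X(-4, -12)*T(11) + f((-6 + 0)*(6 + 6)) = (2 - 6*(-12))*(-2) + ((-6 + 0)*(6 + 6))**2 = (2 + 72)*(-2) + (-6*12)**2 = 74*(-2) + (-72)**2 = -148 + 5184 = 5036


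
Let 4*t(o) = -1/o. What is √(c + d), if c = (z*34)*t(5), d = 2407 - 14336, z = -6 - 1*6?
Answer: I*√297715/5 ≈ 109.13*I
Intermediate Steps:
t(o) = -1/(4*o) (t(o) = (-1/o)/4 = -1/(4*o))
z = -12 (z = -6 - 6 = -12)
d = -11929
c = 102/5 (c = (-12*34)*(-¼/5) = -(-102)/5 = -408*(-1/20) = 102/5 ≈ 20.400)
√(c + d) = √(102/5 - 11929) = √(-59543/5) = I*√297715/5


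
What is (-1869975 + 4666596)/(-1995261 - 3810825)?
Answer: -932207/1935362 ≈ -0.48167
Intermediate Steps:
(-1869975 + 4666596)/(-1995261 - 3810825) = 2796621/(-5806086) = 2796621*(-1/5806086) = -932207/1935362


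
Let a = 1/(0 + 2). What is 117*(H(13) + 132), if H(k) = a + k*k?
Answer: 70551/2 ≈ 35276.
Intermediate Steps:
a = ½ (a = 1/2 = ½ ≈ 0.50000)
H(k) = ½ + k² (H(k) = ½ + k*k = ½ + k²)
117*(H(13) + 132) = 117*((½ + 13²) + 132) = 117*((½ + 169) + 132) = 117*(339/2 + 132) = 117*(603/2) = 70551/2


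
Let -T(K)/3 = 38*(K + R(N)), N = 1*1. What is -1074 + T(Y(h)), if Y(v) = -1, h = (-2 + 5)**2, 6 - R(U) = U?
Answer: -1530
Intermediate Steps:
N = 1
R(U) = 6 - U
h = 9 (h = 3**2 = 9)
T(K) = -570 - 114*K (T(K) = -114*(K + (6 - 1*1)) = -114*(K + (6 - 1)) = -114*(K + 5) = -114*(5 + K) = -3*(190 + 38*K) = -570 - 114*K)
-1074 + T(Y(h)) = -1074 + (-570 - 114*(-1)) = -1074 + (-570 + 114) = -1074 - 456 = -1530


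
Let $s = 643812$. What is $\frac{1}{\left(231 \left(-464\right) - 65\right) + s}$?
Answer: $\frac{1}{536563} \approx 1.8637 \cdot 10^{-6}$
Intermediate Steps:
$\frac{1}{\left(231 \left(-464\right) - 65\right) + s} = \frac{1}{\left(231 \left(-464\right) - 65\right) + 643812} = \frac{1}{\left(-107184 - 65\right) + 643812} = \frac{1}{-107249 + 643812} = \frac{1}{536563}$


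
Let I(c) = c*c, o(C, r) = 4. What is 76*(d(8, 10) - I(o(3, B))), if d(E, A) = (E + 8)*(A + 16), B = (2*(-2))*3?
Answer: 30400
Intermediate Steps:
B = -12 (B = -4*3 = -12)
d(E, A) = (8 + E)*(16 + A)
I(c) = c**2
76*(d(8, 10) - I(o(3, B))) = 76*((128 + 8*10 + 16*8 + 10*8) - 1*4**2) = 76*((128 + 80 + 128 + 80) - 1*16) = 76*(416 - 16) = 76*400 = 30400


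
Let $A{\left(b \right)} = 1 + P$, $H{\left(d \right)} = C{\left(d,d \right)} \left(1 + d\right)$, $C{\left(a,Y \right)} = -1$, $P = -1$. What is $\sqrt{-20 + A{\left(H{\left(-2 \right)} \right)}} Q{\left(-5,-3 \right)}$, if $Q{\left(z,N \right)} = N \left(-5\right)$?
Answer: $30 i \sqrt{5} \approx 67.082 i$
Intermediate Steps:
$Q{\left(z,N \right)} = - 5 N$
$H{\left(d \right)} = -1 - d$ ($H{\left(d \right)} = - (1 + d) = -1 - d$)
$A{\left(b \right)} = 0$ ($A{\left(b \right)} = 1 - 1 = 0$)
$\sqrt{-20 + A{\left(H{\left(-2 \right)} \right)}} Q{\left(-5,-3 \right)} = \sqrt{-20 + 0} \left(\left(-5\right) \left(-3\right)\right) = \sqrt{-20} \cdot 15 = 2 i \sqrt{5} \cdot 15 = 30 i \sqrt{5}$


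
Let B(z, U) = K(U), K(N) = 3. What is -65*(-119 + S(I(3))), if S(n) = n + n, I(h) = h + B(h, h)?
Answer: 6955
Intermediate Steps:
B(z, U) = 3
I(h) = 3 + h (I(h) = h + 3 = 3 + h)
S(n) = 2*n
-65*(-119 + S(I(3))) = -65*(-119 + 2*(3 + 3)) = -65*(-119 + 2*6) = -65*(-119 + 12) = -65*(-107) = 6955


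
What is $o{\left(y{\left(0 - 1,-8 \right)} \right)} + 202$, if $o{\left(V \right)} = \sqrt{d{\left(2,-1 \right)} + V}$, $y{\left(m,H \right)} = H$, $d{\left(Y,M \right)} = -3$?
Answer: $202 + i \sqrt{11} \approx 202.0 + 3.3166 i$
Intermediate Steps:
$o{\left(V \right)} = \sqrt{-3 + V}$
$o{\left(y{\left(0 - 1,-8 \right)} \right)} + 202 = \sqrt{-3 - 8} + 202 = \sqrt{-11} + 202 = i \sqrt{11} + 202 = 202 + i \sqrt{11}$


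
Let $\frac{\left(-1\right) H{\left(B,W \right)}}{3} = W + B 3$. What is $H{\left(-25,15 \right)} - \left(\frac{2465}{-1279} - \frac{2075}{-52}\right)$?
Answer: $\frac{9445695}{66508} \approx 142.02$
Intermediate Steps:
$H{\left(B,W \right)} = - 9 B - 3 W$ ($H{\left(B,W \right)} = - 3 \left(W + B 3\right) = - 3 \left(W + 3 B\right) = - 9 B - 3 W$)
$H{\left(-25,15 \right)} - \left(\frac{2465}{-1279} - \frac{2075}{-52}\right) = \left(\left(-9\right) \left(-25\right) - 45\right) - \left(\frac{2465}{-1279} - \frac{2075}{-52}\right) = \left(225 - 45\right) - \left(2465 \left(- \frac{1}{1279}\right) - - \frac{2075}{52}\right) = 180 - \left(- \frac{2465}{1279} + \frac{2075}{52}\right) = 180 - \frac{2525745}{66508} = \frac{9445695}{66508}$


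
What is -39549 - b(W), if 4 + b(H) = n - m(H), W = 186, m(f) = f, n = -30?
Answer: -39329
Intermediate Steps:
b(H) = -34 - H (b(H) = -4 + (-30 - H) = -34 - H)
-39549 - b(W) = -39549 - (-34 - 1*186) = -39549 - (-34 - 186) = -39549 - 1*(-220) = -39549 + 220 = -39329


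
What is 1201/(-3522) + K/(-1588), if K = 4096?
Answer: -4083325/1398234 ≈ -2.9203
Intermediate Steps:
1201/(-3522) + K/(-1588) = 1201/(-3522) + 4096/(-1588) = 1201*(-1/3522) + 4096*(-1/1588) = -1201/3522 - 1024/397 = -4083325/1398234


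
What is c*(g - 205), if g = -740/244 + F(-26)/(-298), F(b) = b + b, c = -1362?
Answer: 2573123088/9089 ≈ 2.8310e+5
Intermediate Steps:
F(b) = 2*b
g = -25979/9089 (g = -740/244 + (2*(-26))/(-298) = -740*1/244 - 52*(-1/298) = -185/61 + 26/149 = -25979/9089 ≈ -2.8583)
c*(g - 205) = -1362*(-25979/9089 - 205) = -1362*(-1889224/9089) = 2573123088/9089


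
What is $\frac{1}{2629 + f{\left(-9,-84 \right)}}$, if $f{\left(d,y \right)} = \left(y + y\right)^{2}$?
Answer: $\frac{1}{30853} \approx 3.2412 \cdot 10^{-5}$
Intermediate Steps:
$f{\left(d,y \right)} = 4 y^{2}$ ($f{\left(d,y \right)} = \left(2 y\right)^{2} = 4 y^{2}$)
$\frac{1}{2629 + f{\left(-9,-84 \right)}} = \frac{1}{2629 + 4 \left(-84\right)^{2}} = \frac{1}{2629 + 4 \cdot 7056} = \frac{1}{2629 + 28224} = \frac{1}{30853}$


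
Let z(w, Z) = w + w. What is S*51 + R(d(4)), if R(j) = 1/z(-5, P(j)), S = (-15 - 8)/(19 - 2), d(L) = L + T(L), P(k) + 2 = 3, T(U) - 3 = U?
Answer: -691/10 ≈ -69.100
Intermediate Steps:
T(U) = 3 + U
P(k) = 1 (P(k) = -2 + 3 = 1)
z(w, Z) = 2*w
d(L) = 3 + 2*L (d(L) = L + (3 + L) = 3 + 2*L)
S = -23/17 ≈ -1.3529
R(j) = -1/10 (R(j) = 1/(2*(-5)) = 1/(-10) = -1/10)
S*51 + R(d(4)) = -23/17*51 - 1/10 = -69 - 1/10 = -691/10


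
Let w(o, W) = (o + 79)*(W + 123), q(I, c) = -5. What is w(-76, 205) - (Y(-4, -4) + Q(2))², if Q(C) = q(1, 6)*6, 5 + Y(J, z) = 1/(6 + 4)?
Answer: -23401/100 ≈ -234.01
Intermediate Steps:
Y(J, z) = -49/10 (Y(J, z) = -5 + 1/(6 + 4) = -5 + 1/10 = -5 + ⅒ = -49/10)
Q(C) = -30 (Q(C) = -5*6 = -30)
w(o, W) = (79 + o)*(123 + W)
w(-76, 205) - (Y(-4, -4) + Q(2))² = (9717 + 79*205 + 123*(-76) + 205*(-76)) - (-49/10 - 30)² = (9717 + 16195 - 9348 - 15580) - (-349/10)² = 984 - 1*121801/100 = 984 - 121801/100 = -23401/100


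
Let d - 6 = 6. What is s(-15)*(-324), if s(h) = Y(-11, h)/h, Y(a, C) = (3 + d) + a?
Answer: 432/5 ≈ 86.400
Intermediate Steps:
d = 12 (d = 6 + 6 = 12)
Y(a, C) = 15 + a (Y(a, C) = (3 + 12) + a = 15 + a)
s(h) = 4/h (s(h) = (15 - 11)/h = 4/h)
s(-15)*(-324) = (4/(-15))*(-324) = (4*(-1/15))*(-324) = -4/15*(-324) = 432/5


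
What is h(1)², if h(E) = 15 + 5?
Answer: 400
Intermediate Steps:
h(E) = 20
h(1)² = 20² = 400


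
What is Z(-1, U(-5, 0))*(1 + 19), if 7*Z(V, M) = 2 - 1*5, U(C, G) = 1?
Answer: -60/7 ≈ -8.5714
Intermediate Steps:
Z(V, M) = -3/7 (Z(V, M) = (2 - 1*5)/7 = (2 - 5)/7 = (⅐)*(-3) = -3/7)
Z(-1, U(-5, 0))*(1 + 19) = -3*(1 + 19)/7 = -3/7*20 = -60/7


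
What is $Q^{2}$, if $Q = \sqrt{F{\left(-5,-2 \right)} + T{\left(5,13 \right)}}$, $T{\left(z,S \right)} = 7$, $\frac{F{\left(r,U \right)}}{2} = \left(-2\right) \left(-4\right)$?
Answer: $23$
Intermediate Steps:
$F{\left(r,U \right)} = 16$ ($F{\left(r,U \right)} = 2 \left(\left(-2\right) \left(-4\right)\right) = 2 \cdot 8 = 16$)
$Q = \sqrt{23}$ ($Q = \sqrt{16 + 7} = \sqrt{23} \approx 4.7958$)
$Q^{2} = \left(\sqrt{23}\right)^{2} = 23$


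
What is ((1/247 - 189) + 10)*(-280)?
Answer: 12379360/247 ≈ 50119.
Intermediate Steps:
((1/247 - 189) + 10)*(-280) = (-46682/247 + 10)*(-280) = -44212/247*(-280) = 12379360/247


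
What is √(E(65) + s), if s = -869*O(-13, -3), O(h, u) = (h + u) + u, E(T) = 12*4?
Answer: √16559 ≈ 128.68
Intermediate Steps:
E(T) = 48
O(h, u) = h + 2*u
s = 16511 (s = -869*(-13 + 2*(-3)) = -869*(-13 - 6) = -869*(-19) = 16511)
√(E(65) + s) = √(48 + 16511) = √16559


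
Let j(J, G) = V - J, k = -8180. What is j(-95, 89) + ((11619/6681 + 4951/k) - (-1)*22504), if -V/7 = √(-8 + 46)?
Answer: 411703474403/18216860 - 7*√38 ≈ 22557.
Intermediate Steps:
V = -7*√38 (V = -7*√(-8 + 46) = -7*√38 ≈ -43.151)
j(J, G) = -J - 7*√38 (j(J, G) = -7*√38 - J = -J - 7*√38)
j(-95, 89) + ((11619/6681 + 4951/k) - (-1)*22504) = (-1*(-95) - 7*√38) + ((11619/6681 + 4951/(-8180)) - (-1)*22504) = (95 - 7*√38) + ((11619*(1/6681) + 4951*(-1/8180)) - 1*(-22504)) = (95 - 7*√38) + ((3873/2227 - 4951/8180) + 22504) = (95 - 7*√38) + (20655263/18216860 + 22504) = (95 - 7*√38) + 409972872703/18216860 = 411703474403/18216860 - 7*√38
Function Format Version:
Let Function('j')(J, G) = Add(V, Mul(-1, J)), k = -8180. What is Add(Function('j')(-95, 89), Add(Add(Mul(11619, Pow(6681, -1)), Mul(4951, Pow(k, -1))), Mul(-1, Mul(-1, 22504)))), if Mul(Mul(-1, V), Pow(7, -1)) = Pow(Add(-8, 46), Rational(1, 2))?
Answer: Add(Rational(411703474403, 18216860), Mul(-7, Pow(38, Rational(1, 2)))) ≈ 22557.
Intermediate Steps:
V = Mul(-7, Pow(38, Rational(1, 2))) (V = Mul(-7, Pow(Add(-8, 46), Rational(1, 2))) = Mul(-7, Pow(38, Rational(1, 2))) ≈ -43.151)
Function('j')(J, G) = Add(Mul(-1, J), Mul(-7, Pow(38, Rational(1, 2)))) (Function('j')(J, G) = Add(Mul(-7, Pow(38, Rational(1, 2))), Mul(-1, J)) = Add(Mul(-1, J), Mul(-7, Pow(38, Rational(1, 2)))))
Add(Function('j')(-95, 89), Add(Add(Mul(11619, Pow(6681, -1)), Mul(4951, Pow(k, -1))), Mul(-1, Mul(-1, 22504)))) = Add(Add(Mul(-1, -95), Mul(-7, Pow(38, Rational(1, 2)))), Add(Add(Mul(11619, Pow(6681, -1)), Mul(4951, Pow(-8180, -1))), Mul(-1, Mul(-1, 22504)))) = Add(Add(95, Mul(-7, Pow(38, Rational(1, 2)))), Add(Add(Mul(11619, Rational(1, 6681)), Mul(4951, Rational(-1, 8180))), Mul(-1, -22504))) = Add(Add(95, Mul(-7, Pow(38, Rational(1, 2)))), Add(Add(Rational(3873, 2227), Rational(-4951, 8180)), 22504)) = Add(Add(95, Mul(-7, Pow(38, Rational(1, 2)))), Add(Rational(20655263, 18216860), 22504)) = Add(Add(95, Mul(-7, Pow(38, Rational(1, 2)))), Rational(409972872703, 18216860)) = Add(Rational(411703474403, 18216860), Mul(-7, Pow(38, Rational(1, 2))))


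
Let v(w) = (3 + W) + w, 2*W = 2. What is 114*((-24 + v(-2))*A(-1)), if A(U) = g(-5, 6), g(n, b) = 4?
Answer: -10032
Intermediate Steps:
W = 1 (W = (½)*2 = 1)
A(U) = 4
v(w) = 4 + w (v(w) = (3 + 1) + w = 4 + w)
114*((-24 + v(-2))*A(-1)) = 114*((-24 + (4 - 2))*4) = 114*((-24 + 2)*4) = 114*(-22*4) = 114*(-88) = -10032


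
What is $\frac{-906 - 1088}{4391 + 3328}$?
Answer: $- \frac{1994}{7719} \approx -0.25832$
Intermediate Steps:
$\frac{-906 - 1088}{4391 + 3328} = - \frac{1994}{7719}$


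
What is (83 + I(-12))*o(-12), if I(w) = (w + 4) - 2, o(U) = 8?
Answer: 584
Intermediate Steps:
I(w) = 2 + w (I(w) = (4 + w) - 2 = 2 + w)
(83 + I(-12))*o(-12) = (83 + (2 - 12))*8 = (83 - 10)*8 = 73*8 = 584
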